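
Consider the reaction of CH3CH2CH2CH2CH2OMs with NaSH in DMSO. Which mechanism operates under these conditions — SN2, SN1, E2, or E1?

Conditions: a primary substrate with a strong nucleophile in the polar aprotic solvent DMSO.
These conditions are the textbook signature of the SN2 pathway.
An unhindered substrate with a strong nucleophile in a polar aprotic solvent favours one-step backside displacement.

SN2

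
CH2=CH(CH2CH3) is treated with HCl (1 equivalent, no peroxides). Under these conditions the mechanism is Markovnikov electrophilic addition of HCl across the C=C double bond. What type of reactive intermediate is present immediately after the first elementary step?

Step 1: Protonation of the alkene by HCl: the π bond acts as the nucleophile and picks up H⁺, giving the more stable (Markovnikov) secondary carbocation. The H–Cl bond breaks heterolytically, releasing Cl⁻.
After step 1 the species present is a secondary carbocation.

secondary carbocation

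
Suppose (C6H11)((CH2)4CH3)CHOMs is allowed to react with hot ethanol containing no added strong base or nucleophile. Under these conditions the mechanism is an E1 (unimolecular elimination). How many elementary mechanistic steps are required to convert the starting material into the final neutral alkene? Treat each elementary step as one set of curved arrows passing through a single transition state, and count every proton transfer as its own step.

Step 1: The C–O bond breaks with both electrons going to the mesylate; MsO⁻ leaves and a secondary carbocation remains.
Step 2: A 1,2-hydride shift from the adjacent cyclohexyl carbon moves the positive charge from the secondary centre to an adjacent carbon, generating a more stable tertiary carbocation.
Step 3: Loss of a β-proton to an ethanol molecule of the solvent: the C–H bonding pair collapses toward the cationic carbon to form the C=C π bond, yielding the alkene.
Total: 3 elementary steps.

3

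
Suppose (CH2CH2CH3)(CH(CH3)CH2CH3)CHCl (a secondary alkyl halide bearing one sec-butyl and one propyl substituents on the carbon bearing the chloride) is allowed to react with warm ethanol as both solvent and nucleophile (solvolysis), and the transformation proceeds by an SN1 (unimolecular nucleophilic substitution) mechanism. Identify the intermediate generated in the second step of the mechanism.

tertiary carbocation

Step 1: Unassisted departure of Cl⁻ (taking the C–Cl bonding pair) generates a secondary carbocation.
Step 2: A 1,2-hydride shift from the adjacent sec-butyl carbon moves the positive charge from the secondary centre to an adjacent carbon, generating a more stable tertiary carbocation.
After step 2 the species present is a tertiary carbocation.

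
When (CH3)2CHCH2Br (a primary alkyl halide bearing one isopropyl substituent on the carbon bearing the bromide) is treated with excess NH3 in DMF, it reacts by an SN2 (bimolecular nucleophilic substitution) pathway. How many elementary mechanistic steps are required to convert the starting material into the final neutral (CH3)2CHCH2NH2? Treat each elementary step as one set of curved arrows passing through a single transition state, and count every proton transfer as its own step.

Step 1: A lone pair on the N of NH3 attacks the α-carbon from the back side while the C–Br bond breaks; both bonding electrons leave with Br⁻. The product of this concerted step is an alkylammonium ion.
Step 2: A second equivalent of NH3 removes a proton from the N, giving the neutral product.
Total: 2 elementary steps.

2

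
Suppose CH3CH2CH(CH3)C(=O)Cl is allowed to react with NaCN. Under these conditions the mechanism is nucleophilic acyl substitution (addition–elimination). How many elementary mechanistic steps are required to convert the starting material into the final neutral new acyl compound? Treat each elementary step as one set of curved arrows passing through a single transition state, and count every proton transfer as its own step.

Step 1: Nucleophilic addition of CN⁻ to the acyl carbon breaks the π(C=O) bond and yields a tetrahedral, anionic intermediate.
Step 2: Elimination step: re-formation of the carbonyl π bond drives out Cl⁻, giving the new acyl compound.
Total: 2 elementary steps.

2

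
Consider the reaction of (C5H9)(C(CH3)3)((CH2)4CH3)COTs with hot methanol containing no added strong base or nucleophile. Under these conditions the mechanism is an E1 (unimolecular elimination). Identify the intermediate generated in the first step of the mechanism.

Step 1: Unassisted departure of TsO⁻ (taking the C–O bonding pair) generates a tertiary carbocation.
After step 1 the species present is a tertiary carbocation.

tertiary carbocation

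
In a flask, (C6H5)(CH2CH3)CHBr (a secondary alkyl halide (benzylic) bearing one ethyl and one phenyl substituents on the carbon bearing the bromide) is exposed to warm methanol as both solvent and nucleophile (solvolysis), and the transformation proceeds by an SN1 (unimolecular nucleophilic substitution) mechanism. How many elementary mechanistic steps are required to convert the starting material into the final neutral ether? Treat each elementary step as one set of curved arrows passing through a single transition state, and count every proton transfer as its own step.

Step 1: Rate-determining heterolysis of the C–Br bond gives Br⁻ and a secondary carbocation.
(No 1,2-shift: no single shift to an adjacent carbon would give a more stable cation.)
Step 2: A lone pair on the oxygen of CH3OH attacks the carbocation, forming a new C–O σ-bond and an oxonium ion.
Step 3: Deprotonation of the oxonium oxygen by solvent methanol yields the neutral ether.
Total: 3 elementary steps.

3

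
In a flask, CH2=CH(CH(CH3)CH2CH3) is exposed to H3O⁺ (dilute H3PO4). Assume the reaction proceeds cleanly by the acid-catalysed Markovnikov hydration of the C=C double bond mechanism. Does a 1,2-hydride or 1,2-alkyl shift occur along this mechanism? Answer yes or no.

yes

The first-formed carbocation is secondary.
The adjacent sec-butyl carbon already bears 2 other carbon substituents and has a hydrogen to migrate; after a 1,2-hydride shift from that carbon the positive charge sits on a tertiary centre.
Tertiary is more stable than secondary, so the shift occurs.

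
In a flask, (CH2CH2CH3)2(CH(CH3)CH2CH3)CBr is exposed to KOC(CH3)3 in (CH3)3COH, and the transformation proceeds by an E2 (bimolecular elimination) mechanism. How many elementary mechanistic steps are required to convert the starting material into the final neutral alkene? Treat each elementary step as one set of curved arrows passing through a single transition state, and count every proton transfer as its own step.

Step 1: In one step, (CH3)3CO⁻ pulls off a β-proton, the C–Br bond cleaves, and a C=C double bond forms between the α- and β-carbons (E2, anti elimination).
Total: 1 elementary step.

1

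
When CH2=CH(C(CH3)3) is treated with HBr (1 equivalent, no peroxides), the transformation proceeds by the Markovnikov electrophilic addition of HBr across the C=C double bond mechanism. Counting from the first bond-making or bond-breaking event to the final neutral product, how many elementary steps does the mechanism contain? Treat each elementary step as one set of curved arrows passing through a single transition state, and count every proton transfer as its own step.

Step 1: Electrophilic addition begins with the π(C=C) electrons forming a bond to the proton of HBr. Following Markovnikov's rule, the resulting cation is secondary. The H–Br bond breaks heterolytically, releasing Br⁻.
Step 2: A 1,2-methyl shift from the adjacent tert-butyl carbon moves the positive charge from the secondary centre to an adjacent carbon, generating a more stable tertiary carbocation.
Step 3: Nucleophilic attack by Br⁻ on the carbocation completes the addition, giving R–Br.
Total: 3 elementary steps.

3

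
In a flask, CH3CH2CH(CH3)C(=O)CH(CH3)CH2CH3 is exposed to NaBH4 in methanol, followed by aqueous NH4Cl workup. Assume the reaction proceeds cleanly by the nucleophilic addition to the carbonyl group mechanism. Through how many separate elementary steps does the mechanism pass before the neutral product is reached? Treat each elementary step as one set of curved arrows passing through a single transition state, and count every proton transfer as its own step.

Step 1: Nucleophilic addition: H⁻ (delivered from BH4⁻) adds to the carbonyl carbon, pushing the π(C=O) electron pair onto oxygen and giving a tetrahedral alkoxide.
Step 2: On aqueous NH4Cl workup the alkoxide oxygen is protonated, giving an alcohol.
Total: 2 elementary steps.

2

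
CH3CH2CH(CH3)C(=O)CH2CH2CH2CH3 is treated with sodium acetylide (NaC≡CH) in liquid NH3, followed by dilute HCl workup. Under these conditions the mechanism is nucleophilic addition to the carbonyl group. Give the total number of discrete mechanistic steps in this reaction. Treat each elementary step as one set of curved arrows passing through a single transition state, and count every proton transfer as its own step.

2

Step 1: A lone pair / filled orbital on HC≡C⁻ attacks the electrophilic carbonyl carbon; the π(C=O) electrons shift onto oxygen, producing a tetrahedral alkoxide intermediate.
Step 2: On dilute HCl workup the alkoxide oxygen is protonated, giving a propargyl alcohol.
Total: 2 elementary steps.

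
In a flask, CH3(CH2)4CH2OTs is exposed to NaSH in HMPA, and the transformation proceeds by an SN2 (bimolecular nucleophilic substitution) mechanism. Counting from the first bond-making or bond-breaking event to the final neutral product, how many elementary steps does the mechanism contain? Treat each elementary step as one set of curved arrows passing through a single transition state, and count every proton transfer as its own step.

Step 1: HS⁻ attacks the back face of the α-carbon while TsO⁻ departs with the C–O bonding pair — a single concerted displacement through a pentacoordinate transition state.
Total: 1 elementary step.

1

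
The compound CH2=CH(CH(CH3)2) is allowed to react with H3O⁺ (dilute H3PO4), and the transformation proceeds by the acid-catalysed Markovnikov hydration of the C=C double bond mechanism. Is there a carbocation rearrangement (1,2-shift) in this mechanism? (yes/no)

The first-formed carbocation is secondary.
The adjacent isopropyl carbon already bears 2 other carbon substituents and has a hydrogen to migrate; after a 1,2-hydride shift from that carbon the positive charge sits on a tertiary centre.
Tertiary is more stable than secondary, so the shift occurs.

yes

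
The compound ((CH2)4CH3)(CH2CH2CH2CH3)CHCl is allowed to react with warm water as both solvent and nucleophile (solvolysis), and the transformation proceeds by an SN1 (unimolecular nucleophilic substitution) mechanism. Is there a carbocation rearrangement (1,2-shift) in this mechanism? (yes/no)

no

The first-formed carbocation is secondary.
No single 1,2-shift to an adjacent carbon would produce a more-substituted cation than the one already present, so no rearrangement occurs.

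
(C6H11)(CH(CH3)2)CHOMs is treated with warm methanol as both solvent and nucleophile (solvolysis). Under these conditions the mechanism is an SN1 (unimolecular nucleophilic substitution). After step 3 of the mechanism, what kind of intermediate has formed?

Step 1: Ionisation: the C–O σ-bond cleaves heterolytically; both bonding electrons depart with MsO⁻, leaving a secondary carbocation at the α-carbon.
Step 2: A hydride (H with its bonding pair) migrates from the adjacent isopropyl carbon to the cationic centre — a 1,2-hydride shift — upgrading the secondary cation to a tertiary one.
Step 3: Nucleophilic capture: the oxygen of CH3OH bonds to the cationic carbon, producing an oxonium-ion intermediate.
After step 3 the species present is an oxonium ion.

oxonium ion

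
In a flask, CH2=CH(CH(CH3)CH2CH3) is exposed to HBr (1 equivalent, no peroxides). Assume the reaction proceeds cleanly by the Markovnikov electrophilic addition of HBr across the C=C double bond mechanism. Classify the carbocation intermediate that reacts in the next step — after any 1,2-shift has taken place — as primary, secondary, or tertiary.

tertiary

Step 1: The π electrons of the C=C bond attack a proton of HBr; Markovnikov addition places the new C–H on the less-substituted alkene carbon, so the positive charge ends up on the more-substituted carbon — a secondary carbocation. The H–Br bond breaks heterolytically, releasing Br⁻.
Step 2: A hydride (H with its bonding pair) migrates from the adjacent sec-butyl carbon to the cationic centre — a 1,2-hydride shift — upgrading the secondary cation to a tertiary one.
The cation rearranges from secondary to tertiary via a 1,2-hydride shift from the adjacent sec-butyl carbon; the tertiary cation is what reacts next.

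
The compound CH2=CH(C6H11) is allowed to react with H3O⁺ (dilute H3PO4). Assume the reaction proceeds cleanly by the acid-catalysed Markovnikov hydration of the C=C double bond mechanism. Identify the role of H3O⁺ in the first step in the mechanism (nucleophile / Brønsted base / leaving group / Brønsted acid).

Brønsted acid

Step 1: Protonation of the alkene by H3O⁺: the π bond acts as the nucleophile and picks up H⁺, giving the more stable (Markovnikov) secondary carbocation. H2O is released.
H3O⁺ in the first step donates a proton in a proton-transfer step — a Brønsted acid.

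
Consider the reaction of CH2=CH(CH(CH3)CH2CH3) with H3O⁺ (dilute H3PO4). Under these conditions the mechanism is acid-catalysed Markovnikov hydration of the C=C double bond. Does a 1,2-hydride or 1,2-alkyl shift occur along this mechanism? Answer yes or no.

yes

The first-formed carbocation is secondary.
The adjacent sec-butyl carbon already bears 2 other carbon substituents and has a hydrogen to migrate; after a 1,2-hydride shift from that carbon the positive charge sits on a tertiary centre.
Tertiary is more stable than secondary, so the shift occurs.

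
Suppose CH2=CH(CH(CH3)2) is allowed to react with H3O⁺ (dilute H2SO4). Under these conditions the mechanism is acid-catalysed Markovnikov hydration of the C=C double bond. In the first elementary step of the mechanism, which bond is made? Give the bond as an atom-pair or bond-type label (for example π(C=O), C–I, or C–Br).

Step 1: The π electrons of the C=C bond attack a proton of H3O⁺; Markovnikov addition places the new C–H on the less-substituted alkene carbon, so the positive charge ends up on the more-substituted carbon — a secondary carbocation. H2O is released.
The bond formed in this step is the C–H bond.

C–H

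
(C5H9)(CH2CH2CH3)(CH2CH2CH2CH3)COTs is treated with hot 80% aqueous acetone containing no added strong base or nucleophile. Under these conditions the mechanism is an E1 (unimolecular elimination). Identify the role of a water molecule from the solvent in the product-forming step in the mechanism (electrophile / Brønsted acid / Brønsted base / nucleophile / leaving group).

Brønsted base

Step 2: A water molecule (solvent) deprotonates a β-carbon; as the C–H bond breaks, those electrons form the new alkene π bond.
A water molecule from the solvent in the product-forming step accepts a proton in a proton-transfer step — a Brønsted base.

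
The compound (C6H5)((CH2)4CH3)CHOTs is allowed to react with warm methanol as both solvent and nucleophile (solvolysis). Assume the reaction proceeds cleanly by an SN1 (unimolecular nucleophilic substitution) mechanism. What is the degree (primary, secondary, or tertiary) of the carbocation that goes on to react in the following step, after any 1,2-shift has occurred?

secondary

Step 1: The C–O bond breaks with both electrons going to the tosylate; TsO⁻ leaves and a secondary carbocation remains.
No single 1,2-shift to an adjacent carbon would give a more-substituted cation, so no rearrangement occurs.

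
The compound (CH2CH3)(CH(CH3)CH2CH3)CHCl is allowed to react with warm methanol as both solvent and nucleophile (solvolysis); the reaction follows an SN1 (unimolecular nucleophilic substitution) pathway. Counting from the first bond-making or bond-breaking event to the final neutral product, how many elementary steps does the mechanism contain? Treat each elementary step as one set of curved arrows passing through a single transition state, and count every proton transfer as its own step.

4

Step 1: Unassisted departure of Cl⁻ (taking the C–Cl bonding pair) generates a secondary carbocation.
Step 2: A hydride (H with its bonding pair) migrates from the adjacent sec-butyl carbon to the cationic centre — a 1,2-hydride shift — upgrading the secondary cation to a tertiary one.
Step 3: Nucleophilic capture: the oxygen of CH3OH bonds to the cationic carbon, producing an oxonium-ion intermediate.
Step 4: Proton transfer from the O–H of the oxonium ion to a solvent molecule delivers the neutral ether.
Total: 4 elementary steps.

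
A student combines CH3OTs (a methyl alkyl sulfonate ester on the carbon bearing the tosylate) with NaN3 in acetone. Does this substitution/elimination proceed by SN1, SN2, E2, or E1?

SN2

Conditions: a methyl substrate with a strong nucleophile in the polar aprotic solvent acetone.
These conditions are the textbook signature of the SN2 pathway.
An unhindered substrate with a strong nucleophile in a polar aprotic solvent favours one-step backside displacement.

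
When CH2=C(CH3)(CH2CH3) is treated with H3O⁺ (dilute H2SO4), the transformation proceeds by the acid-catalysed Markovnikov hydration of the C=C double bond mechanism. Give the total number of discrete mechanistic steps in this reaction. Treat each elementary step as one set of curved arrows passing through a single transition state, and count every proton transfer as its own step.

3

Step 1: Electrophilic addition begins with the π(C=C) electrons forming a bond to the proton of H3O⁺. Following Markovnikov's rule, the resulting cation is tertiary. H2O is released.
(No 1,2-shift: no single shift to an adjacent carbon would give a more stable cation.)
Step 2: Nucleophilic capture of the cation by H2O produces the protonated alcohol (an oxonium ion).
Step 3: Proton transfer from the O–H of the oxonium ion to H2O completes the catalytic cycle and yields the alcohol.
Total: 3 elementary steps.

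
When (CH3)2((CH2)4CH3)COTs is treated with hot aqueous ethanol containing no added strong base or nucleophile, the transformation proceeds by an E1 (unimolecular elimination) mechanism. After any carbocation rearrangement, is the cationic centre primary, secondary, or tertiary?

Step 1: Rate-determining heterolysis of the C–O bond gives TsO⁻ and a tertiary carbocation.
No single 1,2-shift to an adjacent carbon would give a more-substituted cation, so no rearrangement occurs.

tertiary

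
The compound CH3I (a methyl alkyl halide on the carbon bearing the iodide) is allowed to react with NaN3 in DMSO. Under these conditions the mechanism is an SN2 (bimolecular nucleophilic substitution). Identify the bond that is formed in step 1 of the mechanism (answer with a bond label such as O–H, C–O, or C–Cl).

Step 1: N3⁻ attacks the back face of the α-carbon while I⁻ departs with the C–I bonding pair — a single concerted displacement through a pentacoordinate transition state.
The bond formed in this step is the C–N bond.

C–N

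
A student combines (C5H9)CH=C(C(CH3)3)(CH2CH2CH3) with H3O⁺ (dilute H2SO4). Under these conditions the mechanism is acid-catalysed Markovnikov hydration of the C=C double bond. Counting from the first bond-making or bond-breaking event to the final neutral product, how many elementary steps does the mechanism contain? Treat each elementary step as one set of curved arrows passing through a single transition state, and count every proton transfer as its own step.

Step 1: The π electrons of the C=C bond attack a proton of H3O⁺; Markovnikov addition places the new C–H on the less-substituted alkene carbon, so the positive charge ends up on the more-substituted carbon — a tertiary carbocation. H2O is released.
(No 1,2-shift: no single shift to an adjacent carbon would give a more stable cation.)
Step 2: Nucleophilic capture of the cation by H2O produces the protonated alcohol (an oxonium ion).
Step 3: H2O removes a proton from the oxonium oxygen, regenerating H3O⁺ and giving the neutral alcohol.
Total: 3 elementary steps.

3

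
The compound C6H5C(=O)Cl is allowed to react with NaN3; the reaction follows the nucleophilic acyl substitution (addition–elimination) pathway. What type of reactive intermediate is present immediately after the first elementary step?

Step 1: A lone pair on the N of N3⁻ attacks the electrophilic acyl carbon; the π(C=O) electrons move onto oxygen, giving a tetrahedral intermediate.
After step 1 the species present is a tetrahedral intermediate.

tetrahedral intermediate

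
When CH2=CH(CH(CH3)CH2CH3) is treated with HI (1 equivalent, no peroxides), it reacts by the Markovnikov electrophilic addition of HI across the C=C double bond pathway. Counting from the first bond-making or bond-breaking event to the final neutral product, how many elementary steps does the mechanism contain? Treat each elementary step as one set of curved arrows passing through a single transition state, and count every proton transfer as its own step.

Step 1: Electrophilic addition begins with the π(C=C) electrons forming a bond to the proton of HI. Following Markovnikov's rule, the resulting cation is secondary. The H–I bond breaks heterolytically, releasing I⁻.
Step 2: A 1,2-hydride shift from the adjacent sec-butyl carbon moves the positive charge from the secondary centre to an adjacent carbon, generating a more stable tertiary carbocation.
Step 3: The I⁻ anion donates a lone pair to the carbocation, forming the new C–I σ-bond and giving the neutral alkyl halide.
Total: 3 elementary steps.

3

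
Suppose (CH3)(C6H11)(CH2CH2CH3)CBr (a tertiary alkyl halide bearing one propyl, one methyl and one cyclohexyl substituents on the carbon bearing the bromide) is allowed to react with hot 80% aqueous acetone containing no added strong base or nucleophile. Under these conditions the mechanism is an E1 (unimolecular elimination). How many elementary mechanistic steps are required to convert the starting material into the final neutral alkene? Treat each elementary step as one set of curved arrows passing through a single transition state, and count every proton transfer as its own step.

Step 1: Rate-determining heterolysis of the C–Br bond gives Br⁻ and a tertiary carbocation.
(No 1,2-shift: no single shift to an adjacent carbon would give a more stable cation.)
Step 2: Loss of a β-proton to a water molecule of the solvent: the C–H bonding pair collapses toward the cationic carbon to form the C=C π bond, yielding the alkene.
Total: 2 elementary steps.

2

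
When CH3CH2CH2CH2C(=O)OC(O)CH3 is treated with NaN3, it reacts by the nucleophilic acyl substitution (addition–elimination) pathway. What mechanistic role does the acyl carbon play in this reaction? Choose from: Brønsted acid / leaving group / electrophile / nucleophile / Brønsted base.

Step 1: Nucleophilic addition of N3⁻ to the acyl carbon breaks the π(C=O) bond and yields a tetrahedral, anionic intermediate.
The acyl carbon accepts an electron pair into an empty or π* orbital — it is the electrophile.

electrophile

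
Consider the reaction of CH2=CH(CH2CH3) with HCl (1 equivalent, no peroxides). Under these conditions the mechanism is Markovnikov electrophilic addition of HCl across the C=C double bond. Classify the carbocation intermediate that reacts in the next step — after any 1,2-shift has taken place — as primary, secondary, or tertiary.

Step 1: Electrophilic addition begins with the π(C=C) electrons forming a bond to the proton of HCl. Following Markovnikov's rule, the resulting cation is secondary. The H–Cl bond breaks heterolytically, releasing Cl⁻.
No single 1,2-shift to an adjacent carbon would give a more-substituted cation, so no rearrangement occurs.

secondary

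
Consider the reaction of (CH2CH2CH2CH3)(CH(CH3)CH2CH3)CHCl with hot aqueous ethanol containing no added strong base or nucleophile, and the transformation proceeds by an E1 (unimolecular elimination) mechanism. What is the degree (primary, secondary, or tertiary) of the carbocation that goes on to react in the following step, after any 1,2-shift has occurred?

tertiary

Step 1: The C–Cl bond breaks with both electrons going to the chloride; Cl⁻ leaves and a secondary carbocation remains.
Step 2: A hydride (H with its bonding pair) migrates from the adjacent sec-butyl carbon to the cationic centre — a 1,2-hydride shift — upgrading the secondary cation to a tertiary one.
The cation rearranges from secondary to tertiary via a 1,2-hydride shift from the adjacent sec-butyl carbon; the tertiary cation is what reacts next.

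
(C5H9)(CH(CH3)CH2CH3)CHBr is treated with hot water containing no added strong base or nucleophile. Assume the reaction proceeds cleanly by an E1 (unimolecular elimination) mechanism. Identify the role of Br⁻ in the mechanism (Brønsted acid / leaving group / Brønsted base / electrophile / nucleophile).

leaving group

Step 1: Unassisted departure of Br⁻ (taking the C–Br bonding pair) generates a secondary carbocation.
Br⁻ departs with both electrons of the breaking σ-bond — that is the definition of a leaving group.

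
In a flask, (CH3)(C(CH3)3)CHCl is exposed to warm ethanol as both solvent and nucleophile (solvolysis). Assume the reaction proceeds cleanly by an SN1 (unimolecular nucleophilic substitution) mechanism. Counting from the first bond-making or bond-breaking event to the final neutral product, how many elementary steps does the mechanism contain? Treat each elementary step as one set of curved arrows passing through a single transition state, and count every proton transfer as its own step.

4

Step 1: Unassisted departure of Cl⁻ (taking the C–Cl bonding pair) generates a secondary carbocation.
Step 2: Carbocation rearrangement: a 1,2-methyl shift from the adjacent tert-butyl carbon converts the initially-formed secondary cation into the more stable tertiary cation.
Step 3: Nucleophilic capture: the oxygen of CH3CH2OH bonds to the cationic carbon, producing an oxonium-ion intermediate.
Step 4: Deprotonation of the oxonium oxygen by solvent ethanol yields the neutral ether.
Total: 4 elementary steps.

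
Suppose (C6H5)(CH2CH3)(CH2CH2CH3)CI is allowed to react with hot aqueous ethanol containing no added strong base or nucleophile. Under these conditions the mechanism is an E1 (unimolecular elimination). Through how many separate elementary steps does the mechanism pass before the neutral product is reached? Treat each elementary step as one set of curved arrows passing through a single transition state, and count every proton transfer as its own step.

2

Step 1: Unassisted departure of I⁻ (taking the C–I bonding pair) generates a tertiary carbocation.
(No 1,2-shift: no single shift to an adjacent carbon would give a more stable cation.)
Step 2: Loss of a β-proton to a water (or ethanol) molecule of the solvent: the C–H bonding pair collapses toward the cationic carbon to form the C=C π bond, yielding the alkene.
Total: 2 elementary steps.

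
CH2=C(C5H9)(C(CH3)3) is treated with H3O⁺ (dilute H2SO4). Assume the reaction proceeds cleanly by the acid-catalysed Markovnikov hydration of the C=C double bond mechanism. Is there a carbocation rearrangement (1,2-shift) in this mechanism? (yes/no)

The first-formed carbocation is tertiary.
No single 1,2-shift to an adjacent carbon would produce a more-substituted cation than the one already present, so no rearrangement occurs.

no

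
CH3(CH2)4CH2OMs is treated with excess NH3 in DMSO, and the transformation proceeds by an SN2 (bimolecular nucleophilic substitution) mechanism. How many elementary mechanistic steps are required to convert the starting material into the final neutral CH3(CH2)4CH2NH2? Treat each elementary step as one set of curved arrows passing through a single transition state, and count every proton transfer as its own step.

2

Step 1: A lone pair on the N of NH3 attacks the α-carbon from the back side while the C–O bond breaks; both bonding electrons leave with MsO⁻. The product of this concerted step is an alkylammonium ion.
Step 2: A second equivalent of NH3 removes a proton from the N, giving the neutral product.
Total: 2 elementary steps.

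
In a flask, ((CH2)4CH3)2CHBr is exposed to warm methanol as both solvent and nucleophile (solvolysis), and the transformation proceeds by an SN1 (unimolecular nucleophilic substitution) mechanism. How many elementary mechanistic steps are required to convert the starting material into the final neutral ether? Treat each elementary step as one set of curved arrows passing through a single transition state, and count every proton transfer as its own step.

3

Step 1: Rate-determining heterolysis of the C–Br bond gives Br⁻ and a secondary carbocation.
(No 1,2-shift: no single shift to an adjacent carbon would give a more stable cation.)
Step 2: CH3OH donates an oxygen lone pair into the empty p orbital of the cation, giving a protonated ether (an oxonium ion).
Step 3: A second solvent molecule removes the proton on oxygen, giving the neutral ether product.
Total: 3 elementary steps.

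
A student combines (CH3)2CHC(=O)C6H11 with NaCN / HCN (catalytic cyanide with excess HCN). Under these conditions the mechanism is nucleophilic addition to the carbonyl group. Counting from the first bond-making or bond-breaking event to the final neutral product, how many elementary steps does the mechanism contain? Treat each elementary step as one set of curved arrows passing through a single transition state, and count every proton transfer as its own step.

Step 1: A lone pair / filled orbital on CN⁻ attacks the electrophilic carbonyl carbon; the π(C=O) electrons shift onto oxygen, producing a tetrahedral alkoxide intermediate.
Step 2: The alkoxide oxygen removes a proton from HCN present in the mixture, giving a cyanohydrin and regenerating CN⁻.
Total: 2 elementary steps.

2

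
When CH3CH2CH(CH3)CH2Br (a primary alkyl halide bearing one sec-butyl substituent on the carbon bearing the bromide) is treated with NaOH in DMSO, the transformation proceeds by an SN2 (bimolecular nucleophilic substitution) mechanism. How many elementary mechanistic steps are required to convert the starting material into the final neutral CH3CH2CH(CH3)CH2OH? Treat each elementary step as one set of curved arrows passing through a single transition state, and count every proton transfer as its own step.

Step 1: Backside attack by OH⁻ on the carbon bearing the bromide: the new C–O bond forms as the C–Br bond breaks, with Walden inversion at carbon.
Total: 1 elementary step.

1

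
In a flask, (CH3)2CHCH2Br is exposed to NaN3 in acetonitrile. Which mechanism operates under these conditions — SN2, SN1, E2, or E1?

SN2

Conditions: a primary substrate with a strong nucleophile in the polar aprotic solvent acetonitrile.
These conditions are the textbook signature of the SN2 pathway.
An unhindered substrate with a strong nucleophile in a polar aprotic solvent favours one-step backside displacement.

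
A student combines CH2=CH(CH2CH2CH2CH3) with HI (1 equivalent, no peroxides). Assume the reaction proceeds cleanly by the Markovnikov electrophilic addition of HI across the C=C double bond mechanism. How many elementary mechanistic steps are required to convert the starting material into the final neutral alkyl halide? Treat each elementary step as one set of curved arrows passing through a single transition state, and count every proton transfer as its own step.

2

Step 1: Protonation of the alkene by HI: the π bond acts as the nucleophile and picks up H⁺, giving the more stable (Markovnikov) secondary carbocation. The H–I bond breaks heterolytically, releasing I⁻.
(No 1,2-shift: no single shift to an adjacent carbon would give a more stable cation.)
Step 2: I⁻ captures the cation: a lone pair on I⁻ fills the empty p orbital, producing the alkyl halide product.
Total: 2 elementary steps.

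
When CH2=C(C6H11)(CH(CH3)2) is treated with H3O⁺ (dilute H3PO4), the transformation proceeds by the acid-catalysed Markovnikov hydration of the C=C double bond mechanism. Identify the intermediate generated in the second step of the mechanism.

Step 1: Electrophilic addition begins with the π(C=C) electrons forming a bond to the proton of H3O⁺. Following Markovnikov's rule, the resulting cation is tertiary. H2O is released.
Step 2: Nucleophilic capture of the cation by H2O produces the protonated alcohol (an oxonium ion).
After step 2 the species present is an oxonium ion.

oxonium ion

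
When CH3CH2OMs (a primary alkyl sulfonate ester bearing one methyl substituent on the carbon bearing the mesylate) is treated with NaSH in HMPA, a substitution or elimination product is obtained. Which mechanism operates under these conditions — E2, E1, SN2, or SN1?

Conditions: a primary substrate with a strong nucleophile in the polar aprotic solvent HMPA.
These conditions are the textbook signature of the SN2 pathway.
An unhindered substrate with a strong nucleophile in a polar aprotic solvent favours one-step backside displacement.

SN2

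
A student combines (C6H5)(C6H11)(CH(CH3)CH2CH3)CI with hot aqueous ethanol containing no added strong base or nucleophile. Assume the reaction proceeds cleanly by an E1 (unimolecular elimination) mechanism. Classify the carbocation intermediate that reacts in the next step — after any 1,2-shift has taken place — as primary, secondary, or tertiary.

tertiary

Step 1: Unassisted departure of I⁻ (taking the C–I bonding pair) generates a tertiary carbocation.
No single 1,2-shift to an adjacent carbon would give a more-substituted cation, so no rearrangement occurs.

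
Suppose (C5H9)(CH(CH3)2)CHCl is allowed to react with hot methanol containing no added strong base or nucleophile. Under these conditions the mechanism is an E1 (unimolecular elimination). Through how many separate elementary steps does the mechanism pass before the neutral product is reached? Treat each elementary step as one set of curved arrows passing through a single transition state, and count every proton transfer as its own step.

Step 1: Unassisted departure of Cl⁻ (taking the C–Cl bonding pair) generates a secondary carbocation.
Step 2: Carbocation rearrangement: a 1,2-hydride shift from the adjacent isopropyl carbon converts the initially-formed secondary cation into the more stable tertiary cation.
Step 3: A weak base (a methanol molecule from the solvent) removes a proton from a carbon adjacent to the cationic centre; the electrons of that C–H bond become the new π(C=C) bond, giving the alkene.
Total: 3 elementary steps.

3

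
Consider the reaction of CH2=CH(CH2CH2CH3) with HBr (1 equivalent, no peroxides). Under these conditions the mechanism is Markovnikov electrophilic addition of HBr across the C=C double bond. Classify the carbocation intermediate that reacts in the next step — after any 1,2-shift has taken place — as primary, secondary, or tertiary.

Step 1: The π electrons of the C=C bond attack a proton of HBr; Markovnikov addition places the new C–H on the less-substituted alkene carbon, so the positive charge ends up on the more-substituted carbon — a secondary carbocation. The H–Br bond breaks heterolytically, releasing Br⁻.
No single 1,2-shift to an adjacent carbon would give a more-substituted cation, so no rearrangement occurs.

secondary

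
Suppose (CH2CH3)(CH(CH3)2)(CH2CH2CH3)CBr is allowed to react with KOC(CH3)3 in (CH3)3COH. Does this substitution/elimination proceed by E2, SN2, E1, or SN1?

Conditions: a strong/bulky base with a tertiary substrate bearing a β-hydrogen.
These conditions are the textbook signature of the E2 pathway.
A strong (often hindered) base removes a β-H in concert with loss of the leaving group — bimolecular elimination.

E2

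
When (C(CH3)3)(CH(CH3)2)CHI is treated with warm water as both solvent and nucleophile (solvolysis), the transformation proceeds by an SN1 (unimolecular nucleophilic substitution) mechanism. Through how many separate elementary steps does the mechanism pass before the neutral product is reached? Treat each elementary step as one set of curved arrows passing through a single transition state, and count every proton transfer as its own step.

4

Step 1: Rate-determining heterolysis of the C–I bond gives I⁻ and a secondary carbocation.
Step 2: A hydride (H with its bonding pair) migrates from the adjacent isopropyl carbon to the cationic centre — a 1,2-hydride shift — upgrading the secondary cation to a tertiary one.
Step 3: A lone pair on the oxygen of H2O attacks the carbocation, forming a new C–O σ-bond and an oxonium ion.
Step 4: Deprotonation of the oxonium oxygen by solvent water yields the neutral alcohol.
Total: 4 elementary steps.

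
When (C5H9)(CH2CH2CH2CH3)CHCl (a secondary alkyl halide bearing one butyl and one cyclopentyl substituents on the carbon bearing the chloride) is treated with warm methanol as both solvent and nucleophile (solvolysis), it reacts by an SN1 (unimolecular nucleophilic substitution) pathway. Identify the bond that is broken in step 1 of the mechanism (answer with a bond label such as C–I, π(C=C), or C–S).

C–Cl

Step 1: Rate-determining heterolysis of the C–Cl bond gives Cl⁻ and a secondary carbocation.
The bond broken in this step is the C–Cl bond.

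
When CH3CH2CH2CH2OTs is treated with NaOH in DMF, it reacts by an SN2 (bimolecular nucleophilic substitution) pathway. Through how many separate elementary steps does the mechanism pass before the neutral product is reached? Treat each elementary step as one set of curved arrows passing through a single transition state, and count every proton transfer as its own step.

1

Step 1: OH⁻ attacks the back face of the α-carbon while TsO⁻ departs with the C–O bonding pair — a single concerted displacement through a pentacoordinate transition state.
Total: 1 elementary step.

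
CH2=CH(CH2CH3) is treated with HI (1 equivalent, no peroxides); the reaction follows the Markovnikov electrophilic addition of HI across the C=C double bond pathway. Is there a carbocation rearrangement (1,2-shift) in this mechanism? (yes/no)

The first-formed carbocation is secondary.
No single 1,2-shift to an adjacent carbon would produce a more-substituted cation than the one already present, so no rearrangement occurs.

no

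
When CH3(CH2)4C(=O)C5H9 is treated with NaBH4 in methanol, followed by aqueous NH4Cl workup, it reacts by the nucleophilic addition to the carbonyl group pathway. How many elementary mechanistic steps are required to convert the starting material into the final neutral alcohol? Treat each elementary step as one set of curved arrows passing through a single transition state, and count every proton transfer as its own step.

Step 1: Nucleophilic addition: H⁻ (delivered from BH4⁻) adds to the carbonyl carbon, pushing the π(C=O) electron pair onto oxygen and giving a tetrahedral alkoxide.
Step 2: Protonation of the alkoxide by aqueous NH4Cl workup furnishes an alcohol.
Total: 2 elementary steps.

2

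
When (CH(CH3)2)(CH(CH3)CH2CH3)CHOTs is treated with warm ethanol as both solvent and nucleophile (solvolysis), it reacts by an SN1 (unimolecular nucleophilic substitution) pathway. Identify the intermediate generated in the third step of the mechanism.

Step 1: Rate-determining heterolysis of the C–O bond gives TsO⁻ and a secondary carbocation.
Step 2: Carbocation rearrangement: a 1,2-hydride shift from the adjacent isopropyl carbon converts the initially-formed secondary cation into the more stable tertiary cation.
Step 3: CH3CH2OH donates an oxygen lone pair into the empty p orbital of the cation, giving a protonated ether (an oxonium ion).
After step 3 the species present is an oxonium ion.

oxonium ion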